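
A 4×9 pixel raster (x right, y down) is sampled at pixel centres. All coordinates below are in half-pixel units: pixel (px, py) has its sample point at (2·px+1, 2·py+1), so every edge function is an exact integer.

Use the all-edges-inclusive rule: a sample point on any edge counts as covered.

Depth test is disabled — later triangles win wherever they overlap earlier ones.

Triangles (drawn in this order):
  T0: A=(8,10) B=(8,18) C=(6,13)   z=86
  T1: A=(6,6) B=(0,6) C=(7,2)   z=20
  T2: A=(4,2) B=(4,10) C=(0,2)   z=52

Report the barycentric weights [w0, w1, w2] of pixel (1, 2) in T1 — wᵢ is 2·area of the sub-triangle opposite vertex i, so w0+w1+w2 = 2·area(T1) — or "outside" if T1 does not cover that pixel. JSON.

T0:
  2·area = 16
  edge (8, 10)→(8, 18): d=(0,8) inclusive
  edge (8, 18)→(6, 13): d=(-2,-5) inclusive
  edge (6, 13)→(8, 10): d=(2,-3) inclusive
    (3,6)@(7, 13): e=[8,5,3] → X
    (3,7)@(7, 15): e=[8,1,7] → X
    (3,8)@(7, 17): e=[8,-3,11] → .
  covered (2 px):
    . . . .
    . . . .
    . . . .
    . . . .
    . . . .
    . . . .
    . . . X
    . . . X
    . . . .
T1:
  2·area = 24
  edge (6, 6)→(0, 6): d=(-6,0) inclusive
  edge (0, 6)→(7, 2): d=(7,-4) inclusive
  edge (7, 2)→(6, 6): d=(-1,4) inclusive
    (1,2)@(3, 5): e=[6,5,13] → X
    (2,2)@(5, 5): e=[6,13,5] → X
    (3,2)@(7, 5): e=[6,21,-3] → .
    (1,3)@(3, 7): e=[-6,19,11] → .
    (2,3)@(5, 7): e=[-6,27,3] → .
  covered (2 px):
    . . . .
    . . . .
    . X X .
    . . . .
    . . . .
    . . . .
    . . . .
    . . . .
    . . . .
T2:
  2·area = 32
  edge (4, 2)→(4, 10): d=(0,8) inclusive
  edge (4, 10)→(0, 2): d=(-4,-8) inclusive
  edge (0, 2)→(4, 2): d=(4,0) inclusive
    (0,1)@(1, 3): e=[24,4,4] → X
    (1,1)@(3, 3): e=[8,20,4] → X
    (2,1)@(5, 3): e=[-8,36,4] → .
    (0,2)@(1, 5): e=[24,-4,12] → .
    (1,2)@(3, 5): e=[8,12,12] → X
    (2,2)@(5, 5): e=[-8,28,12] → .
    (1,3)@(3, 7): e=[8,4,20] → X
    (2,3)@(5, 7): e=[-8,20,20] → .
    (1,4)@(3, 9): e=[8,-4,28] → .
  covered (4 px):
    . . . .
    X X . .
    . X . .
    . X . .
    . . . .
    . . . .
    . . . .
    . . . .
    . . . .

Result: [5,13,6]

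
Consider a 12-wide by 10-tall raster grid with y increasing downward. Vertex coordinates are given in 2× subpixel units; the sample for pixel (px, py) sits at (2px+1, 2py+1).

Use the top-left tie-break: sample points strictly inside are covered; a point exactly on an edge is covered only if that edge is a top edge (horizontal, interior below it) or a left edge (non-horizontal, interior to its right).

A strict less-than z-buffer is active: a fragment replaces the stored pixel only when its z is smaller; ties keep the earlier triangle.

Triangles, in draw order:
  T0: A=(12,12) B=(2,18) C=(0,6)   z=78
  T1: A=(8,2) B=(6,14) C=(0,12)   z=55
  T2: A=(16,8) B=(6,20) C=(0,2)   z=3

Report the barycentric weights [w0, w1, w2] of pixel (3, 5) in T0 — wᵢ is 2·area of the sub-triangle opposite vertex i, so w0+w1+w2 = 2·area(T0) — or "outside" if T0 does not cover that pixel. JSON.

T0:
  2·area = 132
  edge (12, 12)→(2, 18): d=(-10,6) right/bottom  bias=-1
  edge (2, 18)→(0, 6): d=(-2,-12) top-left  bias=+0
  edge (0, 6)→(12, 12): d=(12,6) right/bottom  bias=-1
    (0,3)@(1, 7): e=[116,10,6] → X
    (1,3)@(3, 7): e=[104,34,-6] → .
    (0,4)@(1, 9): e=[96,6,30] → X
    (1,4)@(3, 9): e=[84,30,18] → X
    (2,4)@(5, 9): e=[72,54,6] → X
    (3,4)@(7, 9): e=[60,78,-6] → .
    (8,4)@(17, 9): e=[0,198,-66] → .  [on edge]
    (0,5)@(1, 11): e=[76,2,54] → X
    (3,5)@(7, 11): e=[40,74,18] → X
    (4,5)@(9, 11): e=[28,98,6] → X
    (5,5)@(11, 11): e=[16,122,-6] → .
    (0,6)@(1, 13): e=[56,-2,78] → .
    (3,7)@(7, 15): e=[0,66,66] → .  [on edge]
  covered (16 px):
    . . . . . . . . . . . .
    . . . . . . . . . . . .
    . . . . . . . . . . . .
    X . . . . . . . . . . .
    X X X . . . . . . . . .
    X X X X X . . . . . . .
    . X X X X . . . . . . .
    . X X . . . . . . . . .
    . X . . . . . . . . . .
    . . . . . . . . . . . .
T1:
  2·area = 76
  edge (8, 2)→(6, 14): d=(-2,12) right/bottom  bias=-1
  edge (6, 14)→(0, 12): d=(-6,-2) top-left  bias=+0
  edge (0, 12)→(8, 2): d=(8,-10) top-left  bias=+0
    (3,2)@(7, 5): e=[6,56,14] → X
    (4,2)@(9, 5): e=[-18,60,34] → .
    (2,3)@(5, 7): e=[26,40,10] → X
    (4,3)@(9, 7): e=[-22,48,50] → .
    (1,4)@(3, 9): e=[46,24,6] → X
    (3,4)@(7, 9): e=[-2,32,46] → .
    (0,5)@(1, 11): e=[66,8,2] → X
    (3,5)@(7, 11): e=[-6,20,62] → .
    (0,6)@(1, 13): e=[62,-4,18] → .
    (1,6)@(3, 13): e=[38,0,38] → X  [on edge]
    (3,6)@(7, 13): e=[-10,8,78] → .
    (1,7)@(3, 15): e=[34,-12,54] → .
    (4,7)@(9, 15): e=[-38,0,114] → .  [on edge]
    (7,8)@(15, 17): e=[-114,0,190] → .  [on edge]
    (10,9)@(21, 19): e=[-190,0,266] → .  [on edge]
  covered (10 px):
    . . . . . . . . . . . .
    . . . . . . . . . . . .
    . . . X . . . . . . . .
    . . X X . . . . . . . .
    . X X . . . . . . . . .
    X X X . . . . . . . . .
    . X X . . . . . . . . .
    . . . . . . . . . . . .
    . . . . . . . . . . . .
    . . . . . . . . . . . .
T2:
  2·area = 252
  edge (16, 8)→(6, 20): d=(-10,12) right/bottom  bias=-1
  edge (6, 20)→(0, 2): d=(-6,-18) top-left  bias=+0
  edge (0, 2)→(16, 8): d=(16,6) right/bottom  bias=-1
    (0,1)@(1, 3): e=[230,12,10] → X
    (1,1)@(3, 3): e=[206,48,-2] → .
    (0,2)@(1, 5): e=[210,0,42] → X  [on edge]
    (1,2)@(3, 5): e=[186,36,30] → X
    (2,2)@(5, 5): e=[162,72,18] → X
    (3,2)@(7, 5): e=[138,108,6] → X
    (4,2)@(9, 5): e=[114,144,-6] → .
    (0,3)@(1, 7): e=[190,-12,74] → .
    (1,3)@(3, 7): e=[166,24,62] → X
    (4,3)@(9, 7): e=[94,132,26] → X
    (5,3)@(11, 7): e=[70,168,14] → X
    (6,3)@(13, 7): e=[46,204,2] → X
    (1,5)@(3, 11): e=[126,0,126] → X  [on edge]
    (2,8)@(5, 17): e=[42,0,210] → X  [on edge]
  covered (33 px):
    . . . . . . . . . . . .
    X . . . . . . . . . . .
    X X X X . . . . . . . .
    . X X X X X X . . . . .
    . X X X X X X X . . . .
    . X X X X X X . . . . .
    . . X X X X . . . . . .
    . . X X X . . . . . . .
    . . X X . . . . . . . .
    . . . . . . . . . . . .

Answer: [74,18,40]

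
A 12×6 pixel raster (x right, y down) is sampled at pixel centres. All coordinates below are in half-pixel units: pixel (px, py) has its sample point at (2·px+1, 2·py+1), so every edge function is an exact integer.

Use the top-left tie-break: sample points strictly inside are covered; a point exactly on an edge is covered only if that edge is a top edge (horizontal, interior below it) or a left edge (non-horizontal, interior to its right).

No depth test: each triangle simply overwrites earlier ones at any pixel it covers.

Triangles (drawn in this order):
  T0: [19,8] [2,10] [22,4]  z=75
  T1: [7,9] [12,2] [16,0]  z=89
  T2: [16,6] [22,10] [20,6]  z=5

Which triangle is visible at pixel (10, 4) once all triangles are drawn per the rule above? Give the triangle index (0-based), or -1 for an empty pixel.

T0:
  2·area = 62
  edge (19, 8)→(2, 10): d=(-17,2) right/bottom  bias=-1
  edge (2, 10)→(22, 4): d=(20,-6) top-left  bias=+0
  edge (22, 4)→(19, 8): d=(-3,4) right/bottom  bias=-1
    (9,2)@(19, 5): e=[51,2,9] → █
    (10,2)@(21, 5): e=[47,14,1] → █
    (11,2)@(23, 5): e=[43,26,-7] → ·
    (6,3)@(13, 7): e=[29,6,27] → █
    (7,3)@(15, 7): e=[25,18,19] → █
    (8,3)@(17, 7): e=[21,30,11] → █
    (10,3)@(21, 7): e=[13,54,-5] → ·
    (3,4)@(7, 9): e=[7,10,45] → █
    (4,4)@(9, 9): e=[3,22,37] → █
    (5,4)@(11, 9): e=[-1,34,29] → ·
    (6,4)@(13, 9): e=[-5,46,21] → ·
    (7,4)@(15, 9): e=[-9,58,13] → ·
  covered (8 px):
    · · · · · · · · · · · ·
    · · · · · · · · · · · ·
    · · · · · · · · · █ █ ·
    · · · · · · █ █ █ █ · ·
    · · · █ █ · · · · · · ·
    · · · · · · · · · · · ·
T1:
  2·area = 18
  edge (7, 9)→(12, 2): d=(5,-7) top-left  bias=+0
  edge (12, 2)→(16, 0): d=(4,-2) top-left  bias=+0
  edge (16, 0)→(7, 9): d=(-9,9) right/bottom  bias=-1
    (7,0)@(15, 1): e=[16,2,0] → ·  [on edge]
    (6,1)@(13, 3): e=[12,6,0] → ·  [on edge]
    (5,2)@(11, 5): e=[8,10,0] → ·  [on edge]
    (4,3)@(9, 7): e=[4,14,0] → ·  [on edge]
    (3,4)@(7, 9): e=[0,18,0] → ·  [on edge]
    (2,5)@(5, 11): e=[-4,22,0] → ·  [on edge]
  covered (0 px):
    · · · · · · · · · · · ·
    · · · · · · · · · · · ·
    · · · · · · · · · · · ·
    · · · · · · · · · · · ·
    · · · · · · · · · · · ·
    · · · · · · · · · · · ·
T2:
  2·area = 16  (B↔C swapped to make it positive)
  edge (16, 6)→(20, 6): d=(4,0) top-left  bias=+0
  edge (20, 6)→(22, 10): d=(2,4) right/bottom  bias=-1
  edge (22, 10)→(16, 6): d=(-6,-4) top-left  bias=+0
    (9,3)@(19, 7): e=[4,6,6] → █
    (10,3)@(21, 7): e=[4,-2,14] → ·
    (9,4)@(19, 9): e=[12,10,-6] → ·
    (10,4)@(21, 9): e=[12,2,2] → █
    (11,4)@(23, 9): e=[12,-6,10] → ·
    (10,5)@(21, 11): e=[20,6,-10] → ·
  covered (2 px):
    · · · · · · · · · · · ·
    · · · · · · · · · · · ·
    · · · · · · · · · · · ·
    · · · · · · · · · █ · ·
    · · · · · · · · · · █ ·
    · · · · · · · · · · · ·

Z-buffer (winner per pixel, '.' = empty):
  . . . . . . . . . . . .
  . . . . . . . . . . . .
  . . . . . . . . . 0 0 .
  . . . . . . 0 0 0 2 . .
  . . . 0 0 . . . . . 2 .
  . . . . . . . . . . . .

Final: 2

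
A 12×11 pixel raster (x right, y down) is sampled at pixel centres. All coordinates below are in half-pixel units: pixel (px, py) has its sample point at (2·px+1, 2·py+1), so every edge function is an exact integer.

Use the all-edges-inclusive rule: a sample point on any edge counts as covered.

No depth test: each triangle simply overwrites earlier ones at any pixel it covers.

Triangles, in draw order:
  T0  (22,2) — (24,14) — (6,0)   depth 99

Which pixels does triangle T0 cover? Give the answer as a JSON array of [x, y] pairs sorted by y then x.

T0:
  2·area = 188
  edge (22, 2)→(24, 14): d=(2,12) inclusive
  edge (24, 14)→(6, 0): d=(-18,-14) inclusive
  edge (6, 0)→(22, 2): d=(16,2) inclusive
    (4,0)@(9, 1): e=[154,24,10] → X
    (5,0)@(11, 1): e=[130,52,6] → X
    (6,0)@(13, 1): e=[106,80,2] → X
    (7,0)@(15, 1): e=[82,108,-2] → .
    (4,1)@(9, 3): e=[158,-12,42] → .
    (5,1)@(11, 3): e=[134,16,38] → X
    (7,1)@(15, 3): e=[86,72,30] → X
    (8,1)@(17, 3): e=[62,100,26] → X
    (9,1)@(19, 3): e=[38,128,22] → X
    (10,1)@(21, 3): e=[14,156,18] → X
    (11,1)@(23, 3): e=[-10,184,14] → .
    (5,2)@(11, 5): e=[138,-20,70] → .
    (7,3)@(15, 7): e=[94,0,94] → X  [on edge]
  covered (24 px):
    . . . . X X X . . . . .
    . . . . . X X X X X X .
    . . . . . . X X X X X .
    . . . . . . . X X X X .
    . . . . . . . . . X X X
    . . . . . . . . . . X X
    . . . . . . . . . . . X
    . . . . . . . . . . . .
    . . . . . . . . . . . .
    . . . . . . . . . . . .
    . . . . . . . . . . . .

Result: [[4,0],[5,0],[6,0],[5,1],[6,1],[7,1],[8,1],[9,1],[10,1],[6,2],[7,2],[8,2],[9,2],[10,2],[7,3],[8,3],[9,3],[10,3],[9,4],[10,4],[11,4],[10,5],[11,5],[11,6]]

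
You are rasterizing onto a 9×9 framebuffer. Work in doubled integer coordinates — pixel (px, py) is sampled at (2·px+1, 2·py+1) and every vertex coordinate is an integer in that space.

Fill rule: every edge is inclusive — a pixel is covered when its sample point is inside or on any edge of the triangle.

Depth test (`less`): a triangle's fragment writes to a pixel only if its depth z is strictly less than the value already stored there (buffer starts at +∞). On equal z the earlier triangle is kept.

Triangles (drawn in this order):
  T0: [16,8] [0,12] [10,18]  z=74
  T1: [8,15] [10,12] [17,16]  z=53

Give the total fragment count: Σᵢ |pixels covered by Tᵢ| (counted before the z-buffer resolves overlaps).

T0:
  2·area = 136  (B↔C swapped to make it positive)
  edge (16, 8)→(10, 18): d=(-6,10) inclusive
  edge (10, 18)→(0, 12): d=(-10,-6) inclusive
  edge (0, 12)→(16, 8): d=(16,-4) inclusive
    (6,4)@(13, 9): e=[24,108,4] → X
    (7,4)@(15, 9): e=[4,120,12] → X
    (8,4)@(17, 9): e=[-16,132,20] → .
    (2,5)@(5, 11): e=[92,40,4] → X
    (3,5)@(7, 11): e=[72,52,12] → X
    (4,5)@(9, 11): e=[52,64,20] → X
    (5,5)@(11, 11): e=[32,76,28] → X
    (7,5)@(15, 11): e=[-8,100,44] → .
    (1,6)@(3, 13): e=[100,8,28] → X
    (6,6)@(13, 13): e=[0,68,68] → X  [on edge]
    (7,6)@(15, 13): e=[-20,80,76] → .
    (1,7)@(3, 15): e=[88,-12,60] → .
    (2,7)@(5, 15): e=[68,0,68] → X  [on edge]
  covered (18 px):
    . . . . . . . . .
    . . . . . . . . .
    . . . . . . . . .
    . . . . . . . . .
    . . . . . . X X .
    . . X X X X X . .
    . X X X X X X . .
    . . X X X X . . .
    . . . . X . . . .
T1:
  2·area = 29
  edge (8, 15)→(10, 12): d=(2,-3) inclusive
  edge (10, 12)→(17, 16): d=(7,4) inclusive
  edge (17, 16)→(8, 15): d=(-9,-1) inclusive
    (5,6)@(11, 13): e=[5,3,21] → X
    (6,6)@(13, 13): e=[11,-5,23] → .
    (4,7)@(9, 15): e=[3,25,1] → X
    (6,7)@(13, 15): e=[15,9,5] → X
    (7,7)@(15, 15): e=[21,1,7] → X
    (8,7)@(17, 15): e=[27,-7,9] → .
    (4,8)@(9, 17): e=[7,39,-17] → .
    (5,8)@(11, 17): e=[13,31,-15] → .
    (6,8)@(13, 17): e=[19,23,-13] → .
    (7,8)@(15, 17): e=[25,15,-11] → .
  covered (5 px):
    . . . . . . . . .
    . . . . . . . . .
    . . . . . . . . .
    . . . . . . . . .
    . . . . . . . . .
    . . . . . . . . .
    . . . . . X . . .
    . . . . X X X X .
    . . . . . . . . .

Result: 23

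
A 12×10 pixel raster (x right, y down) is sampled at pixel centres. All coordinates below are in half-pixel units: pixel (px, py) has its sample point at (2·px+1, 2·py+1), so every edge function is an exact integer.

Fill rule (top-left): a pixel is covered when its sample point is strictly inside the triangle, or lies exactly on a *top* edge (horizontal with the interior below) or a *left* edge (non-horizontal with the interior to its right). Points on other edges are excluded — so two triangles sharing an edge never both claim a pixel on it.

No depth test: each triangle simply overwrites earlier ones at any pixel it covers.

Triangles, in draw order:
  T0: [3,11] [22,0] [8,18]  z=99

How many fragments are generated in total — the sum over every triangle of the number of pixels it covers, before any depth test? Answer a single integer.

T0:
  2·area = 188
  edge (3, 11)→(22, 0): d=(19,-11) top-left  bias=+0
  edge (22, 0)→(8, 18): d=(-14,18) right/bottom  bias=-1
  edge (8, 18)→(3, 11): d=(-5,-7) top-left  bias=+0
    (10,0)@(21, 1): e=[8,4,176] → █
    (11,0)@(23, 1): e=[30,-32,190] → ·
    (8,1)@(17, 3): e=[2,48,138] → █
    (9,1)@(19, 3): e=[24,12,152] → █
    (10,1)@(21, 3): e=[46,-24,166] → ·
    (7,2)@(15, 5): e=[18,56,114] → █
    (9,2)@(19, 5): e=[62,-16,142] → ·
    (5,3)@(11, 7): e=[12,100,76] → █
    (6,3)@(13, 7): e=[34,64,90] → █
    (8,3)@(17, 7): e=[78,-8,118] → ·
    (3,4)@(7, 9): e=[6,144,38] → █
    (4,4)@(9, 9): e=[28,108,52] → █
    (7,4)@(15, 9): e=[94,0,94] → ·  [on edge]
    (1,5)@(3, 11): e=[0,188,0] → █  [on edge]
  covered (24 px):
    · · · · · · · · · · █ ·
    · · · · · · · · █ █ · ·
    · · · · · · · █ █ · · ·
    · · · · · █ █ █ · · · ·
    · · · █ █ █ █ · · · · ·
    · █ █ █ █ █ █ · · · · ·
    · · █ █ █ █ · · · · · ·
    · · · █ █ · · · · · · ·
    · · · · · · · · · · · ·
    · · · · · · · · · · · ·

Final: 24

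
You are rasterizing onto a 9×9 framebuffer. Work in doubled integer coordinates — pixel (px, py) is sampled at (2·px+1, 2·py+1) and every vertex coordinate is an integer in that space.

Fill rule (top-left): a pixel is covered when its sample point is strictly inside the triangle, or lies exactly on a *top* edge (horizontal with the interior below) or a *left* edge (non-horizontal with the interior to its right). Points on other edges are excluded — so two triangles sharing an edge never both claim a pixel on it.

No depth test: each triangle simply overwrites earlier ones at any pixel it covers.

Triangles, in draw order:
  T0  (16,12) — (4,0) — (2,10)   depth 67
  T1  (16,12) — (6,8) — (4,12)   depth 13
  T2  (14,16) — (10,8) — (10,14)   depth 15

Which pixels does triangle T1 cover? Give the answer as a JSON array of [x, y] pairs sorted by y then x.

T0:
  2·area = 144  (B↔C swapped to make it positive)
  edge (16, 12)→(2, 10): d=(-14,-2) top-left  bias=+0
  edge (2, 10)→(4, 0): d=(2,-10) top-left  bias=+0
  edge (4, 0)→(16, 12): d=(12,12) right/bottom  bias=-1
    (2,0)@(5, 1): e=[132,12,0] → ·  [on edge]
    (2,1)@(5, 3): e=[104,16,24] → █
    (3,1)@(7, 3): e=[108,36,0] → ·  [on edge]
    (1,2)@(3, 5): e=[72,0,72] → █  [on edge]
    (3,2)@(7, 5): e=[80,40,24] → █
    (4,2)@(9, 5): e=[84,60,0] → ·  [on edge]
    (1,3)@(3, 7): e=[44,4,96] → █
    (4,3)@(9, 7): e=[56,64,24] → █
    (5,3)@(11, 7): e=[60,84,0] → ·  [on edge]
    (1,4)@(3, 9): e=[16,8,120] → █
    (5,4)@(11, 9): e=[32,88,24] → █
    (6,4)@(13, 9): e=[36,108,0] → ·  [on edge]
    (4,5)@(9, 11): e=[0,72,72] → █  [on edge]
    (7,5)@(15, 11): e=[12,132,0] → ·  [on edge]
    (8,6)@(17, 13): e=[-12,156,0] → ·  [on edge]
    (0,7)@(1, 15): e=[-72,0,216] → ·  [on edge]
  covered (16 px):
    · · · · · · · · ·
    · · █ · · · · · ·
    · █ █ █ · · · · ·
    · █ █ █ █ · · · ·
    · █ █ █ █ █ · · ·
    · · · · █ █ █ · ·
    · · · · · · · · ·
    · · · · · · · · ·
    · · · · · · · · ·
T1:
  2·area = 48  (B↔C swapped to make it positive)
  edge (16, 12)→(4, 12): d=(-12,0) right/bottom  bias=-1
  edge (4, 12)→(6, 8): d=(2,-4) top-left  bias=+0
  edge (6, 8)→(16, 12): d=(10,4) right/bottom  bias=-1
    (3,4)@(7, 9): e=[36,6,6] → █
    (4,4)@(9, 9): e=[36,14,-2] → ·
    (2,5)@(5, 11): e=[12,2,34] → █
    (4,5)@(9, 11): e=[12,18,18] → █
    (5,5)@(11, 11): e=[12,26,10] → █
    (6,5)@(13, 11): e=[12,34,2] → █
    (7,5)@(15, 11): e=[12,42,-6] → ·
    (2,6)@(5, 13): e=[-12,6,54] → ·
    (3,6)@(7, 13): e=[-12,14,46] → ·
    (4,6)@(9, 13): e=[-12,22,38] → ·
    (5,6)@(11, 13): e=[-12,30,30] → ·
    (6,6)@(13, 13): e=[-12,38,22] → ·
  covered (6 px):
    · · · · · · · · ·
    · · · · · · · · ·
    · · · · · · · · ·
    · · · · · · · · ·
    · · · █ · · · · ·
    · · █ █ █ █ █ · ·
    · · · · · · · · ·
    · · · · · · · · ·
    · · · · · · · · ·
T2:
  2·area = 24  (B↔C swapped to make it positive)
  edge (14, 16)→(10, 14): d=(-4,-2) top-left  bias=+0
  edge (10, 14)→(10, 8): d=(0,-6) top-left  bias=+0
  edge (10, 8)→(14, 16): d=(4,8) right/bottom  bias=-1
    (5,5)@(11, 11): e=[14,6,4] → █
    (6,5)@(13, 11): e=[18,18,-12] → ·
    (5,6)@(11, 13): e=[6,6,12] → █
    (6,6)@(13, 13): e=[10,18,-4] → ·
    (5,7)@(11, 15): e=[-2,6,20] → ·
    (6,7)@(13, 15): e=[2,18,4] → █
    (7,7)@(15, 15): e=[6,30,-12] → ·
    (6,8)@(13, 17): e=[-6,18,12] → ·
  covered (3 px):
    · · · · · · · · ·
    · · · · · · · · ·
    · · · · · · · · ·
    · · · · · · · · ·
    · · · · · · · · ·
    · · · · · █ · · ·
    · · · · · █ · · ·
    · · · · · · █ · ·
    · · · · · · · · ·

Answer: [[3,4],[2,5],[3,5],[4,5],[5,5],[6,5]]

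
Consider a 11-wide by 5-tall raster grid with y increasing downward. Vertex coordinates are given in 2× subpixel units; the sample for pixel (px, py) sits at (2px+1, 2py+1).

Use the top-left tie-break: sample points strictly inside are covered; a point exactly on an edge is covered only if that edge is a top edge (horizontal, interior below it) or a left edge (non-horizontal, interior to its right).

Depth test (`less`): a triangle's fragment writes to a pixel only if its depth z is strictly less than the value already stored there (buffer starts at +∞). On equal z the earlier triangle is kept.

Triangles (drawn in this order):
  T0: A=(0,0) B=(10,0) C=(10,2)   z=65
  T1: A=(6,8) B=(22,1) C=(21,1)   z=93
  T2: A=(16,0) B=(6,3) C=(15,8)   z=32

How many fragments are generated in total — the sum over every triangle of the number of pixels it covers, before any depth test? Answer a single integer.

T0:
  2·area = 20
  edge (0, 0)→(10, 0): d=(10,0) top-left  bias=+0
  edge (10, 0)→(10, 2): d=(0,2) right/bottom  bias=-1
  edge (10, 2)→(0, 0): d=(-10,-2) top-left  bias=+0
    (2,0)@(5, 1): e=[10,10,0] → █  [on edge]
    (3,0)@(7, 1): e=[10,6,4] → █
    (4,0)@(9, 1): e=[10,2,8] → █
    (5,0)@(11, 1): e=[10,-2,12] → ·
    (2,1)@(5, 3): e=[30,10,-20] → ·
    (3,1)@(7, 3): e=[30,6,-16] → ·
    (4,1)@(9, 3): e=[30,2,-12] → ·
    (7,1)@(15, 3): e=[30,-10,0] → ·  [on edge]
  covered (3 px):
    · · █ █ █ · · · · · ·
    · · · · · · · · · · ·
    · · · · · · · · · · ·
    · · · · · · · · · · ·
    · · · · · · · · · · ·
T1:
  2·area = 7  (B↔C swapped to make it positive)
  edge (6, 8)→(21, 1): d=(15,-7) top-left  bias=+0
  edge (21, 1)→(22, 1): d=(1,0) top-left  bias=+0
  edge (22, 1)→(6, 8): d=(-16,7) right/bottom  bias=-1
    (0,0)@(1, 1): e=[-140,0,147] → ·  [on edge]
    (1,0)@(3, 1): e=[-126,0,133] → ·  [on edge]
    (2,0)@(5, 1): e=[-112,0,119] → ·  [on edge]
    (3,0)@(7, 1): e=[-98,0,105] → ·  [on edge]
    (4,0)@(9, 1): e=[-84,0,91] → ·  [on edge]
    (5,0)@(11, 1): e=[-70,0,77] → ·  [on edge]
    (6,0)@(13, 1): e=[-56,0,63] → ·  [on edge]
    (7,0)@(15, 1): e=[-42,0,49] → ·  [on edge]
    (8,0)@(17, 1): e=[-28,0,35] → ·  [on edge]
    (9,0)@(19, 1): e=[-14,0,21] → ·  [on edge]
    (10,0)@(21, 1): e=[0,0,7] → █  [on edge]
    (8,1)@(17, 3): e=[2,2,3] → █
  covered (2 px):
    · · · · · · · · · · █
    · · · · · · · · █ · ·
    · · · · · · · · · · ·
    · · · · · · · · · · ·
    · · · · · · · · · · ·
T2:
  2·area = 77  (B↔C swapped to make it positive)
  edge (16, 0)→(15, 8): d=(-1,8) right/bottom  bias=-1
  edge (15, 8)→(6, 3): d=(-9,-5) top-left  bias=+0
  edge (6, 3)→(16, 0): d=(10,-3) top-left  bias=+0
    (6,0)@(13, 1): e=[23,53,1] → █
    (7,0)@(15, 1): e=[7,63,7] → █
    (8,0)@(17, 1): e=[-9,73,13] → ·
    (3,1)@(7, 3): e=[69,5,3] → █
    (4,1)@(9, 3): e=[53,15,9] → █
    (5,1)@(11, 3): e=[37,25,15] → █
    (8,1)@(17, 3): e=[-11,55,33] → ·
    (3,2)@(7, 5): e=[67,-13,23] → ·
    (4,2)@(9, 5): e=[51,-3,29] → ·
    (5,2)@(11, 5): e=[35,7,35] → █
    (8,2)@(17, 5): e=[-13,37,53] → ·
    (5,3)@(11, 7): e=[33,-11,55] → ·
  covered (11 px):
    · · · · · · █ █ · · ·
    · · · █ █ █ █ █ · · ·
    · · · · · █ █ █ · · ·
    · · · · · · · █ · · ·
    · · · · · · · · · · ·

Final: 16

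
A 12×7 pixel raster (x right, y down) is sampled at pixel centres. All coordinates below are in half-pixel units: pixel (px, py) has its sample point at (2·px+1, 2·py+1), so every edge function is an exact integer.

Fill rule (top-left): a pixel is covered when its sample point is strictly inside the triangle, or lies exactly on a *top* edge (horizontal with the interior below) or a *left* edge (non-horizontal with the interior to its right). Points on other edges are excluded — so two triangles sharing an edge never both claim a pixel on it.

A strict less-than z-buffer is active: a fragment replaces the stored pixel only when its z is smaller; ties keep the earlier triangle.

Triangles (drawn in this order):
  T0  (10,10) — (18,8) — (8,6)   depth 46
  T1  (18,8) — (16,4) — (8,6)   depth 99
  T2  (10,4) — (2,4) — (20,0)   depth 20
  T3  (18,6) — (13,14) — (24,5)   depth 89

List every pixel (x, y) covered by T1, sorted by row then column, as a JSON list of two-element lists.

T0:
  2·area = 36  (B↔C swapped to make it positive)
  edge (10, 10)→(8, 6): d=(-2,-4) top-left  bias=+0
  edge (8, 6)→(18, 8): d=(10,2) right/bottom  bias=-1
  edge (18, 8)→(10, 10): d=(-8,2) right/bottom  bias=-1
    (1,2)@(3, 5): e=[-18,0,54] → ·  [on edge]
    (4,3)@(9, 7): e=[2,8,26] → #
    (5,3)@(11, 7): e=[10,4,22] → #
    (6,3)@(13, 7): e=[18,0,18] → ·  [on edge]
    (4,4)@(9, 9): e=[-2,28,10] → ·
    (5,4)@(11, 9): e=[6,24,6] → #
    (6,4)@(13, 9): e=[14,20,2] → #
    (7,4)@(15, 9): e=[22,16,-2] → ·
    (11,4)@(23, 9): e=[54,0,-18] → ·  [on edge]
    (5,5)@(11, 11): e=[2,44,-10] → ·
    (6,5)@(13, 11): e=[10,40,-14] → ·
  covered (4 px):
    · · · · · · · · · · · ·
    · · · · · · · · · · · ·
    · · · · · · · · · · · ·
    · · · · # # · · · · · ·
    · · · · · # # · · · · ·
    · · · · · · · · · · · ·
    · · · · · · · · · · · ·
T1:
  2·area = 36  (B↔C swapped to make it positive)
  edge (18, 8)→(8, 6): d=(-10,-2) top-left  bias=+0
  edge (8, 6)→(16, 4): d=(8,-2) top-left  bias=+0
  edge (16, 4)→(18, 8): d=(2,4) right/bottom  bias=-1
    (1,2)@(3, 5): e=[0,-18,54] → ·  [on edge]
    (6,2)@(13, 5): e=[20,2,14] → #
    (7,2)@(15, 5): e=[24,6,6] → #
    (8,2)@(17, 5): e=[28,10,-2] → ·
    (6,3)@(13, 7): e=[0,18,18] → #  [on edge]
    (8,3)@(17, 7): e=[8,26,2] → #
    (9,3)@(19, 7): e=[12,30,-6] → ·
    (6,4)@(13, 9): e=[-20,34,22] → ·
    (7,4)@(15, 9): e=[-16,38,14] → ·
    (8,4)@(17, 9): e=[-12,42,6] → ·
    (11,4)@(23, 9): e=[0,54,-18] → ·  [on edge]
  covered (5 px):
    · · · · · · · · · · · ·
    · · · · · · · · · · · ·
    · · · · · · # # · · · ·
    · · · · · · # # # · · ·
    · · · · · · · · · · · ·
    · · · · · · · · · · · ·
    · · · · · · · · · · · ·
T2:
  2·area = 32
  edge (10, 4)→(2, 4): d=(-8,0) right/bottom  bias=-1
  edge (2, 4)→(20, 0): d=(18,-4) top-left  bias=+0
  edge (20, 0)→(10, 4): d=(-10,4) right/bottom  bias=-1
    (8,0)@(17, 1): e=[24,6,2] → #
    (9,0)@(19, 1): e=[24,14,-6] → ·
    (3,1)@(7, 3): e=[8,2,22] → #
    (4,1)@(9, 3): e=[8,10,14] → #
    (5,1)@(11, 3): e=[8,18,6] → #
    (6,1)@(13, 3): e=[8,26,-2] → ·
    (8,1)@(17, 3): e=[8,42,-18] → ·
    (3,2)@(7, 5): e=[-8,38,2] → ·
    (4,2)@(9, 5): e=[-8,46,-6] → ·
    (5,2)@(11, 5): e=[-8,54,-14] → ·
  covered (4 px):
    · · · · · · · · # · · ·
    · · · # # # · · · · · ·
    · · · · · · · · · · · ·
    · · · · · · · · · · · ·
    · · · · · · · · · · · ·
    · · · · · · · · · · · ·
    · · · · · · · · · · · ·
T3:
  2·area = 43  (B↔C swapped to make it positive)
  edge (18, 6)→(24, 5): d=(6,-1) top-left  bias=+0
  edge (24, 5)→(13, 14): d=(-11,9) right/bottom  bias=-1
  edge (13, 14)→(18, 6): d=(5,-8) top-left  bias=+0
    (9,3)@(19, 7): e=[7,23,13] → #
    (10,3)@(21, 7): e=[9,5,29] → #
    (11,3)@(23, 7): e=[11,-13,45] → ·
    (8,4)@(17, 9): e=[17,19,7] → #
    (10,4)@(21, 9): e=[21,-17,39] → ·
    (7,5)@(15, 11): e=[27,15,1] → #
    (8,5)@(17, 11): e=[29,-3,17] → ·
    (9,5)@(19, 11): e=[31,-21,33] → ·
    (7,6)@(15, 13): e=[39,-7,11] → ·
  covered (5 px):
    · · · · · · · · · · · ·
    · · · · · · · · · · · ·
    · · · · · · · · · · · ·
    · · · · · · · · · # # ·
    · · · · · · · · # # · ·
    · · · · · · · # · · · ·
    · · · · · · · · · · · ·

Result: [[6,2],[7,2],[6,3],[7,3],[8,3]]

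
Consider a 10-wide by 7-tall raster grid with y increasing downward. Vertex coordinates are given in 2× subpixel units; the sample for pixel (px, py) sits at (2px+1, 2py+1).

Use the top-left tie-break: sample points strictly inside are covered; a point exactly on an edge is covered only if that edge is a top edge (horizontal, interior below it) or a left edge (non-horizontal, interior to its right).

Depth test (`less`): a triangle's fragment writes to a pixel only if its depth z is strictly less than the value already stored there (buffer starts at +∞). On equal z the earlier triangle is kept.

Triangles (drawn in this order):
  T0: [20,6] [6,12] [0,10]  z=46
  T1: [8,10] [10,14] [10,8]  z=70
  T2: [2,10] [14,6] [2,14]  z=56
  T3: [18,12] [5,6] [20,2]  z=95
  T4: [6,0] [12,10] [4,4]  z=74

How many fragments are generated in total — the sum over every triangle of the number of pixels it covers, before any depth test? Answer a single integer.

T0:
  2·area = 64
  edge (20, 6)→(6, 12): d=(-14,6) right/bottom  bias=-1
  edge (6, 12)→(0, 10): d=(-6,-2) top-left  bias=+0
  edge (0, 10)→(20, 6): d=(20,-4) top-left  bias=+0
    (7,3)@(15, 7): e=[16,48,0] → #  [on edge]
    (8,3)@(17, 7): e=[4,52,8] → #
    (9,3)@(19, 7): e=[-8,56,16] → ·
    (2,4)@(5, 9): e=[48,16,0] → #  [on edge]
    (3,4)@(7, 9): e=[36,20,8] → #
    (4,4)@(9, 9): e=[24,24,16] → #
    (5,4)@(11, 9): e=[12,28,24] → #
    (6,4)@(13, 9): e=[0,32,32] → ·  [on edge]
    (7,4)@(15, 9): e=[-12,36,40] → ·
    (8,4)@(17, 9): e=[-24,40,48] → ·
    (1,5)@(3, 11): e=[32,0,32] → #  [on edge]
    (4,5)@(9, 11): e=[-4,12,56] → ·
    (4,6)@(9, 13): e=[-32,0,96] → ·  [on edge]
  covered (9 px):
    · · · · · · · · · ·
    · · · · · · · · · ·
    · · · · · · · · · ·
    · · · · · · · # # ·
    · · # # # # · · · ·
    · # # # · · · · · ·
    · · · · · · · · · ·
T1:
  2·area = 12  (B↔C swapped to make it positive)
  edge (8, 10)→(10, 8): d=(2,-2) top-left  bias=+0
  edge (10, 8)→(10, 14): d=(0,6) right/bottom  bias=-1
  edge (10, 14)→(8, 10): d=(-2,-4) top-left  bias=+0
    (8,0)@(17, 1): e=[0,-42,54] → ·  [on edge]
    (7,1)@(15, 3): e=[0,-30,42] → ·  [on edge]
    (6,2)@(13, 5): e=[0,-18,30] → ·  [on edge]
    (5,3)@(11, 7): e=[0,-6,18] → ·  [on edge]
    (4,4)@(9, 9): e=[0,6,6] → #  [on edge]
    (5,4)@(11, 9): e=[4,-6,14] → ·
    (3,5)@(7, 11): e=[0,18,-6] → ·  [on edge]
    (4,5)@(9, 11): e=[4,6,2] → #
    (5,5)@(11, 11): e=[8,-6,10] → ·
    (2,6)@(5, 13): e=[0,30,-18] → ·  [on edge]
    (4,6)@(9, 13): e=[8,6,-2] → ·
  covered (2 px):
    · · · · · · · · · ·
    · · · · · · · · · ·
    · · · · · · · · · ·
    · · · · · · · · · ·
    · · · · # · · · · ·
    · · · · # · · · · ·
    · · · · · · · · · ·
T2:
  2·area = 48
  edge (2, 10)→(14, 6): d=(12,-4) top-left  bias=+0
  edge (14, 6)→(2, 14): d=(-12,8) right/bottom  bias=-1
  edge (2, 14)→(2, 10): d=(0,-4) top-left  bias=+0
    (8,2)@(17, 5): e=[0,-12,60] → ·  [on edge]
    (5,3)@(11, 7): e=[0,12,36] → #  [on edge]
    (6,3)@(13, 7): e=[8,-4,44] → ·
    (2,4)@(5, 9): e=[0,36,12] → #  [on edge]
    (3,4)@(7, 9): e=[8,20,20] → #
    (4,4)@(9, 9): e=[16,4,28] → #
    (5,4)@(11, 9): e=[24,-12,36] → ·
    (1,5)@(3, 11): e=[16,28,4] → #
    (3,5)@(7, 11): e=[32,-4,20] → ·
    (4,5)@(9, 11): e=[40,-20,28] → ·
    (1,6)@(3, 13): e=[40,4,4] → #
    (2,6)@(5, 13): e=[48,-12,12] → ·
  covered (7 px):
    · · · · · · · · · ·
    · · · · · · · · · ·
    · · · · · · · · · ·
    · · · · · # · · · ·
    · · # # # · · · · ·
    · # # · · · · · · ·
    · # · · · · · · · ·
T3:
  2·area = 142
  edge (18, 12)→(5, 6): d=(-13,-6) top-left  bias=+0
  edge (5, 6)→(20, 2): d=(15,-4) top-left  bias=+0
  edge (20, 2)→(18, 12): d=(-2,10) right/bottom  bias=-1
    (8,1)@(17, 3): e=[111,3,28] → #
    (9,1)@(19, 3): e=[123,11,8] → #
    (4,2)@(9, 5): e=[37,1,104] → #
    (5,2)@(11, 5): e=[49,9,84] → #
    (6,2)@(13, 5): e=[61,17,64] → #
    (7,2)@(15, 5): e=[73,25,44] → #
    (4,3)@(9, 7): e=[11,31,100] → #
    (9,3)@(19, 7): e=[71,71,0] → ·  [on edge]
    (4,4)@(9, 9): e=[-15,61,96] → ·
    (5,4)@(11, 9): e=[-3,69,76] → ·
    (6,4)@(13, 9): e=[9,77,56] → #
    (9,4)@(19, 9): e=[45,101,-4] → ·
  covered (17 px):
    · · · · · · · · · ·
    · · · · · · · · # #
    · · · · # # # # # #
    · · · · # # # # # ·
    · · · · · · # # # ·
    · · · · · · · · # ·
    · · · · · · · · · ·
T4:
  2·area = 44
  edge (6, 0)→(12, 10): d=(6,10) right/bottom  bias=-1
  edge (12, 10)→(4, 4): d=(-8,-6) top-left  bias=+0
  edge (4, 4)→(6, 0): d=(2,-4) top-left  bias=+0
    (2,1)@(5, 3): e=[28,14,2] → #
    (3,1)@(7, 3): e=[8,26,10] → #
    (4,1)@(9, 3): e=[-12,38,18] → ·
    (2,2)@(5, 5): e=[40,-2,6] → ·
    (3,2)@(7, 5): e=[20,10,14] → #
    (4,2)@(9, 5): e=[0,22,22] → ·  [on edge]
    (3,3)@(7, 7): e=[32,-6,18] → ·
    (4,3)@(9, 7): e=[12,6,26] → #
    (5,3)@(11, 7): e=[-8,18,34] → ·
    (4,4)@(9, 9): e=[24,-10,30] → ·
    (5,4)@(11, 9): e=[4,2,38] → #
    (6,4)@(13, 9): e=[-16,14,46] → ·
  covered (5 px):
    · · · · · · · · · ·
    · · # # · · · · · ·
    · · · # · · · · · ·
    · · · · # · · · · ·
    · · · · · # · · · ·
    · · · · · · · · · ·
    · · · · · · · · · ·

Answer: 40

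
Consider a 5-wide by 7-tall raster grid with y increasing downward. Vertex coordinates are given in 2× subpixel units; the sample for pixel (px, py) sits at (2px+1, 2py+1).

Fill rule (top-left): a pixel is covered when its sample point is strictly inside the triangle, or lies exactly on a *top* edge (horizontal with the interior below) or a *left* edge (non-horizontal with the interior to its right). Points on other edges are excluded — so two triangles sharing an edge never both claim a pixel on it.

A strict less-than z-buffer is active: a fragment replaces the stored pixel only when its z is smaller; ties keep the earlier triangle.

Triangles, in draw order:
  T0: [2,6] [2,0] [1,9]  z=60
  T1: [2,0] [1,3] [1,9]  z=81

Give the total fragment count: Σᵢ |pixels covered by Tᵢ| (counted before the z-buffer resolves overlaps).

T0:
  2·area = 6  (B↔C swapped to make it positive)
  edge (2, 6)→(1, 9): d=(-1,3) right/bottom  bias=-1
  edge (1, 9)→(2, 0): d=(1,-9) top-left  bias=+0
  edge (2, 0)→(2, 6): d=(0,6) right/bottom  bias=-1
    (1,1)@(3, 3): e=[0,12,-6] → .  [on edge]
    (0,4)@(1, 9): e=[0,0,6] → .  [on edge]
  covered (0 px):
    . . . . .
    . . . . .
    . . . . .
    . . . . .
    . . . . .
    . . . . .
    . . . . .
T1:
  2·area = 6  (B↔C swapped to make it positive)
  edge (2, 0)→(1, 9): d=(-1,9) right/bottom  bias=-1
  edge (1, 9)→(1, 3): d=(0,-6) top-left  bias=+0
  edge (1, 3)→(2, 0): d=(1,-3) top-left  bias=+0
    (0,0)@(1, 1): e=[8,0,-2] → .  [on edge]
    (0,1)@(1, 3): e=[6,0,0] → X  [on edge]
    (1,1)@(3, 3): e=[-12,12,6] → .
    (0,2)@(1, 5): e=[4,0,2] → X  [on edge]
    (1,2)@(3, 5): e=[-14,12,8] → .
    (0,3)@(1, 7): e=[2,0,4] → X  [on edge]
    (1,3)@(3, 7): e=[-16,12,10] → .
    (0,4)@(1, 9): e=[0,0,6] → .  [on edge]
    (0,5)@(1, 11): e=[-2,0,8] → .  [on edge]
    (0,6)@(1, 13): e=[-4,0,10] → .  [on edge]
  covered (3 px):
    . . . . .
    X . . . .
    X . . . .
    X . . . .
    . . . . .
    . . . . .
    . . . . .

Answer: 3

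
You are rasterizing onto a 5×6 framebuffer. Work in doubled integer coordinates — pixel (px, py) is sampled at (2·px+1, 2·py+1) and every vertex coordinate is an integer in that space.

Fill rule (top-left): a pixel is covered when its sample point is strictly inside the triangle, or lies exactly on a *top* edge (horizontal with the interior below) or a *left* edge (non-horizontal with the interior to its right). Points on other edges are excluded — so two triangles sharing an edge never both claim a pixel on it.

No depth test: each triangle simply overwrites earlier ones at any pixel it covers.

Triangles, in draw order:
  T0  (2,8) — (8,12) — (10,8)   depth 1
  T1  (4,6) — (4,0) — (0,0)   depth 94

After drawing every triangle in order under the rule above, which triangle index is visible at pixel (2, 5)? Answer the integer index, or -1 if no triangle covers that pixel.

T0:
  2·area = 32  (B↔C swapped to make it positive)
  edge (2, 8)→(10, 8): d=(8,0) top-left  bias=+0
  edge (10, 8)→(8, 12): d=(-2,4) right/bottom  bias=-1
  edge (8, 12)→(2, 8): d=(-6,-4) top-left  bias=+0
    (2,4)@(5, 9): e=[8,18,6] → X
    (3,4)@(7, 9): e=[8,10,14] → X
    (4,4)@(9, 9): e=[8,2,22] → X
    (2,5)@(5, 11): e=[24,14,-6] → .
    (3,5)@(7, 11): e=[24,6,2] → X
    (4,5)@(9, 11): e=[24,-2,10] → .
  covered (4 px):
    . . . . .
    . . . . .
    . . . . .
    . . . . .
    . . X X X
    . . . X .
T1:
  2·area = 24  (B↔C swapped to make it positive)
  edge (4, 6)→(0, 0): d=(-4,-6) top-left  bias=+0
  edge (0, 0)→(4, 0): d=(4,0) top-left  bias=+0
  edge (4, 0)→(4, 6): d=(0,6) right/bottom  bias=-1
    (0,0)@(1, 1): e=[2,4,18] → X
    (1,0)@(3, 1): e=[14,4,6] → X
    (2,0)@(5, 1): e=[26,4,-6] → .
    (0,1)@(1, 3): e=[-6,12,18] → .
    (1,1)@(3, 3): e=[6,12,6] → X
    (2,1)@(5, 3): e=[18,12,-6] → .
    (1,2)@(3, 5): e=[-2,20,6] → .
  covered (3 px):
    X X . . .
    . X . . .
    . . . . .
    . . . . .
    . . . . .
    . . . . .

Z-buffer (winner per pixel, '.' = empty):
  1 1 . . .
  . 1 . . .
  . . . . .
  . . . . .
  . . 0 0 0
  . . . 0 .

Result: -1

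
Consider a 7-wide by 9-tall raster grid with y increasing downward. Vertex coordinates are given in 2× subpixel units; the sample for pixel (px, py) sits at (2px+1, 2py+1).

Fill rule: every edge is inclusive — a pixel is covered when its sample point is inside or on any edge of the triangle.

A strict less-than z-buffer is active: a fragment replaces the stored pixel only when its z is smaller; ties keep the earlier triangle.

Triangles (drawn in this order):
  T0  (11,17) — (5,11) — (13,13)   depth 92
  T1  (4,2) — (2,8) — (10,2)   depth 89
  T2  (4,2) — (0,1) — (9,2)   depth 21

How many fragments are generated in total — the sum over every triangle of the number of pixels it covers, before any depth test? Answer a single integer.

T0:
  2·area = 36
  edge (11, 17)→(5, 11): d=(-6,-6) inclusive
  edge (5, 11)→(13, 13): d=(8,2) inclusive
  edge (13, 13)→(11, 17): d=(-2,4) inclusive
    (0,3)@(1, 7): e=[0,-24,60] → .  [on edge]
    (1,4)@(3, 9): e=[0,-12,48] → .  [on edge]
    (2,5)@(5, 11): e=[0,0,36] → X  [on edge]
    (3,5)@(7, 11): e=[12,-4,28] → .
    (2,6)@(5, 13): e=[-12,16,32] → .
    (3,6)@(7, 13): e=[0,12,24] → X  [on edge]
    (4,6)@(9, 13): e=[12,8,16] → X
    (5,6)@(11, 13): e=[24,4,8] → X
    (6,6)@(13, 13): e=[36,0,0] → X  [on edge]
    (3,7)@(7, 15): e=[-12,28,20] → .
    (4,7)@(9, 15): e=[0,24,12] → X  [on edge]
    (6,7)@(13, 15): e=[24,16,-4] → .
    (5,8)@(11, 17): e=[0,36,0] → X  [on edge]
  covered (8 px):
    . . . . . . .
    . . . . . . .
    . . . . . . .
    . . . . . . .
    . . . . . . .
    . . X . . . .
    . . . X X X X
    . . . . X X .
    . . . . . X .
T1:
  2·area = 36  (B↔C swapped to make it positive)
  edge (4, 2)→(10, 2): d=(6,0) inclusive
  edge (10, 2)→(2, 8): d=(-8,6) inclusive
  edge (2, 8)→(4, 2): d=(2,-6) inclusive
    (2,1)@(5, 3): e=[6,22,8] → X
    (3,1)@(7, 3): e=[6,10,20] → X
    (4,1)@(9, 3): e=[6,-2,32] → .
    (1,2)@(3, 5): e=[18,18,0] → X  [on edge]
    (3,2)@(7, 5): e=[18,-6,24] → .
    (1,3)@(3, 7): e=[30,2,4] → X
    (2,3)@(5, 7): e=[30,-10,16] → .
    (1,4)@(3, 9): e=[42,-14,8] → .
    (0,5)@(1, 11): e=[54,-18,0] → .  [on edge]
  covered (5 px):
    . . . . . . .
    . . X X . . .
    . X X . . . .
    . X . . . . .
    . . . . . . .
    . . . . . . .
    . . . . . . .
    . . . . . . .
    . . . . . . .
T2:
  2·area = 5
  edge (4, 2)→(0, 1): d=(-4,-1) inclusive
  edge (0, 1)→(9, 2): d=(9,1) inclusive
  edge (9, 2)→(4, 2): d=(-5,0) inclusive
  covered (0 px):
    . . . . . . .
    . . . . . . .
    . . . . . . .
    . . . . . . .
    . . . . . . .
    . . . . . . .
    . . . . . . .
    . . . . . . .
    . . . . . . .

Result: 13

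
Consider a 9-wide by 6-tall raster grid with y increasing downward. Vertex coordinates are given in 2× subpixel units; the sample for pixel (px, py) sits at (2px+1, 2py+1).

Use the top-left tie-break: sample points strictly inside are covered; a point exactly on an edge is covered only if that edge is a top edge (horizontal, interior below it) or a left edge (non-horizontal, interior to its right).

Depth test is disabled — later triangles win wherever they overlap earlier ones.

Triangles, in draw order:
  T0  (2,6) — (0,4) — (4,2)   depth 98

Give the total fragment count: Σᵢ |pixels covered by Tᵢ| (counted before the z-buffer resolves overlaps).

T0:
  2·area = 12
  edge (2, 6)→(0, 4): d=(-2,-2) top-left  bias=+0
  edge (0, 4)→(4, 2): d=(4,-2) top-left  bias=+0
  edge (4, 2)→(2, 6): d=(-2,4) right/bottom  bias=-1
    (1,1)@(3, 3): e=[8,2,2] → █
    (2,1)@(5, 3): e=[12,6,-6] → ·
    (0,2)@(1, 5): e=[0,6,6] → █  [on edge]
    (1,2)@(3, 5): e=[4,10,-2] → ·
    (0,3)@(1, 7): e=[-4,14,2] → ·
    (1,3)@(3, 7): e=[0,18,-6] → ·  [on edge]
    (2,4)@(5, 9): e=[0,30,-18] → ·  [on edge]
    (3,5)@(7, 11): e=[0,42,-30] → ·  [on edge]
  covered (2 px):
    · · · · · · · · ·
    · █ · · · · · · ·
    █ · · · · · · · ·
    · · · · · · · · ·
    · · · · · · · · ·
    · · · · · · · · ·

Final: 2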